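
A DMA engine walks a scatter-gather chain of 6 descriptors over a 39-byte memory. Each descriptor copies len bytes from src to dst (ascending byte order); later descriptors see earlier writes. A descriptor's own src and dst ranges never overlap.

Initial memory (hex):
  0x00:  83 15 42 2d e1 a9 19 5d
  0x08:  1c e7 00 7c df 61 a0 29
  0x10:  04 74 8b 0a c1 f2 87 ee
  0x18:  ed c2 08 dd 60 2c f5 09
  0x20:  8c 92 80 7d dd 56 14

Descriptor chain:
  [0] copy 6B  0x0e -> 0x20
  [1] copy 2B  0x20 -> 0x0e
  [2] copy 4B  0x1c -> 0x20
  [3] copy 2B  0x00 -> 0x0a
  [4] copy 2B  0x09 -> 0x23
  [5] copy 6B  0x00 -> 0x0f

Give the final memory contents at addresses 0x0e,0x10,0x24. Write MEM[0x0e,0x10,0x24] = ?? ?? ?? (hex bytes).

MEM[0x0e,0x10,0x24] = a0 15 83

  after D0: wrote 6B at 0x20 = a02904748b0a
  after D1: wrote 2B at 0x0e = a029
  after D2: wrote 4B at 0x20 = 602cf509
  after D3: wrote 2B at 0x0a = 8315
  after D4: wrote 2B at 0x23 = e783
  after D5: wrote 6B at 0x0f = 8315422de1a9
query mem[0x0e]=0xa0, mem[0x10]=0x15, mem[0x24]=0x83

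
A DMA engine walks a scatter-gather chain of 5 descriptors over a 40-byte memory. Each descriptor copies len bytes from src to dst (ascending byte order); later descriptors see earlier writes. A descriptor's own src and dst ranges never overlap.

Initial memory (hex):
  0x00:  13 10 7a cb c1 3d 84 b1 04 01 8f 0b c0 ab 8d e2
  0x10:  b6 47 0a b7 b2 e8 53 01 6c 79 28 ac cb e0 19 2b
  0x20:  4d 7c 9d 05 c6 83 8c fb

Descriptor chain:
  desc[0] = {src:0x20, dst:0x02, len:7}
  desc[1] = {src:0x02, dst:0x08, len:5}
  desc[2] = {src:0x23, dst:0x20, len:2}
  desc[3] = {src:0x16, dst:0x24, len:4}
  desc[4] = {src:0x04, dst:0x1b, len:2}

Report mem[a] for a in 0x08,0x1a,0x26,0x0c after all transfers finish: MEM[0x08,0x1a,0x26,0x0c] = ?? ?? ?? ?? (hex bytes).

MEM[0x08,0x1a,0x26,0x0c] = 4d 28 6c c6

  after D0: wrote 7B at 0x02 = 4d7c9d05c6838c
  after D1: wrote 5B at 0x08 = 4d7c9d05c6
  after D2: wrote 2B at 0x20 = 05c6
  after D3: wrote 4B at 0x24 = 53016c79
  after D4: wrote 2B at 0x1b = 9d05
query mem[0x08]=0x4d, mem[0x1a]=0x28, mem[0x26]=0x6c, mem[0x0c]=0xc6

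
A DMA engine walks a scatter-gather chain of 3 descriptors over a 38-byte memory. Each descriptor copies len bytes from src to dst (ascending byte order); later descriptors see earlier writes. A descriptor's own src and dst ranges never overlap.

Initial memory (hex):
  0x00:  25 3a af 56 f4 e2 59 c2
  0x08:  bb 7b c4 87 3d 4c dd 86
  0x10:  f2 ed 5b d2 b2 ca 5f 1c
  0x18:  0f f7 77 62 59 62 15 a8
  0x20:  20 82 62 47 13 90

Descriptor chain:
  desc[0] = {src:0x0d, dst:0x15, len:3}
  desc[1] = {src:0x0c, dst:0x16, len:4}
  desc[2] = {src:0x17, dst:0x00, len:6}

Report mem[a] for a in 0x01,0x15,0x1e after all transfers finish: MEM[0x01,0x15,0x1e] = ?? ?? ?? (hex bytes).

MEM[0x01,0x15,0x1e] = dd 4c 15

  after D0: wrote 3B at 0x15 = 4cdd86
  after D1: wrote 4B at 0x16 = 3d4cdd86
  after D2: wrote 6B at 0x00 = 4cdd86776259
query mem[0x01]=0xdd, mem[0x15]=0x4c, mem[0x1e]=0x15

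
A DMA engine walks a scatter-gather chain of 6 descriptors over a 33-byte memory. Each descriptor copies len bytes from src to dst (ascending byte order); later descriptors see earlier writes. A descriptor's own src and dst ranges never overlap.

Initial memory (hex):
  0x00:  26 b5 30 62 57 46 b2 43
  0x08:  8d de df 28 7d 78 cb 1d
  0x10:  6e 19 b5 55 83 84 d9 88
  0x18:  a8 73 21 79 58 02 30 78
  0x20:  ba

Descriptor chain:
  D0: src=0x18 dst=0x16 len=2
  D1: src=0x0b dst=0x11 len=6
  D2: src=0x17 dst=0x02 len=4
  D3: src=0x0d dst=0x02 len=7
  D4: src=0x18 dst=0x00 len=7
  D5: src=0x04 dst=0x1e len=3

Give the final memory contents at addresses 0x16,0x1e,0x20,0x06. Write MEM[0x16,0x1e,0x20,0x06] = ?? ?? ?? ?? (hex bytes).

MEM[0x16,0x1e,0x20,0x06] = 6e 58 30 30

D0: mem[0x16..0x17] <- [a8 73]
D1: mem[0x11..0x16] <- [28 7d 78 cb 1d 6e]
D2: mem[0x02..0x05] <- [73 a8 73 21]
D3: mem[0x02..0x08] <- [78 cb 1d 6e 28 7d 78]
D4: mem[0x00..0x06] <- [a8 73 21 79 58 02 30]
D5: mem[0x1e..0x20] <- [58 02 30]
query mem[0x16]=0x6e, mem[0x1e]=0x58, mem[0x20]=0x30, mem[0x06]=0x30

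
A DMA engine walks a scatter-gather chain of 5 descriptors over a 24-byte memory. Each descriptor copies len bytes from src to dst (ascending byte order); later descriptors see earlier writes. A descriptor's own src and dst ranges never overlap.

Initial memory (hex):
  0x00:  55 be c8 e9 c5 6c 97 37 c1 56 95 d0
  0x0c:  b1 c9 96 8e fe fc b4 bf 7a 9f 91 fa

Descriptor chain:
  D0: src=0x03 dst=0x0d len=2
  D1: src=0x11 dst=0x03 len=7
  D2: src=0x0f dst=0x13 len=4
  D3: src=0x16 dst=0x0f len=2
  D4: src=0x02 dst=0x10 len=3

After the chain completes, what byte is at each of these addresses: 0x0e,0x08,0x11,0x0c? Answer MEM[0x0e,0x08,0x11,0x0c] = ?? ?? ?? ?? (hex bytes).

#0 dst[0x0d+2] := {0xe9,0xc5}
#1 dst[0x03+7] := {0xfc,0xb4,0xbf,0x7a,0x9f,0x91,0xfa}
#2 dst[0x13+4] := {0x8e,0xfe,0xfc,0xb4}
#3 dst[0x0f+2] := {0xb4,0xfa}
#4 dst[0x10+3] := {0xc8,0xfc,0xb4}
query mem[0x0e]=0xc5, mem[0x08]=0x91, mem[0x11]=0xfc, mem[0x0c]=0xb1

MEM[0x0e,0x08,0x11,0x0c] = c5 91 fc b1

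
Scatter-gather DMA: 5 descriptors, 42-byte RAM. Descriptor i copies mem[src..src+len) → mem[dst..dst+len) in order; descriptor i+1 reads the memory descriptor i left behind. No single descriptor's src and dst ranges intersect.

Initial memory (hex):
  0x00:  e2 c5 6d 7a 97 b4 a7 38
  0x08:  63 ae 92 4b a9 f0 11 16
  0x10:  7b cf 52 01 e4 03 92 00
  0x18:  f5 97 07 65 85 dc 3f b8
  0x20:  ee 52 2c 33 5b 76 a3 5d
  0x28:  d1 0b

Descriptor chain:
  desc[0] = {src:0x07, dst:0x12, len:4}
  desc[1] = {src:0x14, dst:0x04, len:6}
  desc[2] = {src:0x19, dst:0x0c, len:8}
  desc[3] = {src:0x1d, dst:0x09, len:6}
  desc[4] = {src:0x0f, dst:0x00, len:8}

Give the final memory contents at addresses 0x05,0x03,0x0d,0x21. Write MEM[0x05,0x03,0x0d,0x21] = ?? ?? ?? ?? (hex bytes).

MEM[0x05,0x03,0x0d,0x21] = ae b8 52 52

[0] 0x07->0x12 len=4 : 38 63 ae 92
[1] 0x14->0x04 len=6 : ae 92 92 00 f5 97
[2] 0x19->0x0c len=8 : 97 07 65 85 dc 3f b8 ee
[3] 0x1d->0x09 len=6 : dc 3f b8 ee 52 2c
[4] 0x0f->0x00 len=8 : 85 dc 3f b8 ee ae 92 92
query mem[0x05]=0xae, mem[0x03]=0xb8, mem[0x0d]=0x52, mem[0x21]=0x52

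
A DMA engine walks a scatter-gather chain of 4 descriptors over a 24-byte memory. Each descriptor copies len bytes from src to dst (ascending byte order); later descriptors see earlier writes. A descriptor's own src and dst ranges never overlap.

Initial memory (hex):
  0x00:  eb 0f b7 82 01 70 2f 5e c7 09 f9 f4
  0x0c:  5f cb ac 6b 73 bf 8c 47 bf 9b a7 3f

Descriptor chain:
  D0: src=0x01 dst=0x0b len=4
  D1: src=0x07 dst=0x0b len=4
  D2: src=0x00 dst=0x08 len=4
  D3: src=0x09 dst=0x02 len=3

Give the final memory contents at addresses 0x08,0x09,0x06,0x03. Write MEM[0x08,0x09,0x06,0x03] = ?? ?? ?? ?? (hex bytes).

  after D0: wrote 4B at 0x0b = 0fb78201
  after D1: wrote 4B at 0x0b = 5ec709f9
  after D2: wrote 4B at 0x08 = eb0fb782
  after D3: wrote 3B at 0x02 = 0fb782
query mem[0x08]=0xeb, mem[0x09]=0x0f, mem[0x06]=0x2f, mem[0x03]=0xb7

MEM[0x08,0x09,0x06,0x03] = eb 0f 2f b7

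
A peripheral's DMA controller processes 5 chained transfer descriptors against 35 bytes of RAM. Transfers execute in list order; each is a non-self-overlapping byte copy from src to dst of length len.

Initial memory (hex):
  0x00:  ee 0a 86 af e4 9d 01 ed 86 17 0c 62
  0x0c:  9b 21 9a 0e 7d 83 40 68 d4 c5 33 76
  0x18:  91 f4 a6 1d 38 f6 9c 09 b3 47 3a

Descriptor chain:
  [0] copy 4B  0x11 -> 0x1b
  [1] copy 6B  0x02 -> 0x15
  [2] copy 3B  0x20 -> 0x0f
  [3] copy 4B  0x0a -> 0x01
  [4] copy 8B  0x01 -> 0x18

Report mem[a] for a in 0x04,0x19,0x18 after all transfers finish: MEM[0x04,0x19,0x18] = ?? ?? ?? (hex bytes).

MEM[0x04,0x19,0x18] = 21 62 0c

D0: mem[0x1b..0x1e] <- [83 40 68 d4]
D1: mem[0x15..0x1a] <- [86 af e4 9d 01 ed]
D2: mem[0x0f..0x11] <- [b3 47 3a]
D3: mem[0x01..0x04] <- [0c 62 9b 21]
D4: mem[0x18..0x1f] <- [0c 62 9b 21 9d 01 ed 86]
query mem[0x04]=0x21, mem[0x19]=0x62, mem[0x18]=0x0c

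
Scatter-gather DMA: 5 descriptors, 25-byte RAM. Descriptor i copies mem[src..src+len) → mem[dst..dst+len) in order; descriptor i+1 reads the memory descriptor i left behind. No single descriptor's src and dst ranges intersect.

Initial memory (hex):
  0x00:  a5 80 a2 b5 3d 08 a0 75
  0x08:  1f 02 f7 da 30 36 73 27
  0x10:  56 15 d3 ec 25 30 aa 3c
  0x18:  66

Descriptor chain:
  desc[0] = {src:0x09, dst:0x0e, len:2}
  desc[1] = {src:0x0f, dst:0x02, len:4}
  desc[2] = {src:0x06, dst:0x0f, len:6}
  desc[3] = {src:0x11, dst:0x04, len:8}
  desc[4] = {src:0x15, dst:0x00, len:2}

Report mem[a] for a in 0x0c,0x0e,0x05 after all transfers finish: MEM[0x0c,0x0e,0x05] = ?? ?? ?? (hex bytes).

MEM[0x0c,0x0e,0x05] = 30 02 02

  after D0: wrote 2B at 0x0e = 02f7
  after D1: wrote 4B at 0x02 = f75615d3
  after D2: wrote 6B at 0x0f = a0751f02f7da
  after D3: wrote 8B at 0x04 = 1f02f7da30aa3c66
  after D4: wrote 2B at 0x00 = 30aa
query mem[0x0c]=0x30, mem[0x0e]=0x02, mem[0x05]=0x02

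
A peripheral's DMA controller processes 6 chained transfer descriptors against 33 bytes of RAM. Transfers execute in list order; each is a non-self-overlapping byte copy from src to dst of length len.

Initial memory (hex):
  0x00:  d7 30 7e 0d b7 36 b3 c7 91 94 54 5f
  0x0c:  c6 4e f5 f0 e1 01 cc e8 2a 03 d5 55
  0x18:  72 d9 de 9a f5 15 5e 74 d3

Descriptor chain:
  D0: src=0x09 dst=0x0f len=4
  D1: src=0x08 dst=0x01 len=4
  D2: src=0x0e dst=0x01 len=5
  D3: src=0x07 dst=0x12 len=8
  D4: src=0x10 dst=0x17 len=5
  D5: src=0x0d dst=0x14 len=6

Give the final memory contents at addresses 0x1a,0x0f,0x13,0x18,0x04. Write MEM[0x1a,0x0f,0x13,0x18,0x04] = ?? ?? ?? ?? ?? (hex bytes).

D0: mem[0x0f..0x12] <- [94 54 5f c6]
D1: mem[0x01..0x04] <- [91 94 54 5f]
D2: mem[0x01..0x05] <- [f5 94 54 5f c6]
D3: mem[0x12..0x19] <- [c7 91 94 54 5f c6 4e f5]
D4: mem[0x17..0x1b] <- [54 5f c7 91 94]
D5: mem[0x14..0x19] <- [4e f5 94 54 5f c7]
query mem[0x1a]=0x91, mem[0x0f]=0x94, mem[0x13]=0x91, mem[0x18]=0x5f, mem[0x04]=0x5f

MEM[0x1a,0x0f,0x13,0x18,0x04] = 91 94 91 5f 5f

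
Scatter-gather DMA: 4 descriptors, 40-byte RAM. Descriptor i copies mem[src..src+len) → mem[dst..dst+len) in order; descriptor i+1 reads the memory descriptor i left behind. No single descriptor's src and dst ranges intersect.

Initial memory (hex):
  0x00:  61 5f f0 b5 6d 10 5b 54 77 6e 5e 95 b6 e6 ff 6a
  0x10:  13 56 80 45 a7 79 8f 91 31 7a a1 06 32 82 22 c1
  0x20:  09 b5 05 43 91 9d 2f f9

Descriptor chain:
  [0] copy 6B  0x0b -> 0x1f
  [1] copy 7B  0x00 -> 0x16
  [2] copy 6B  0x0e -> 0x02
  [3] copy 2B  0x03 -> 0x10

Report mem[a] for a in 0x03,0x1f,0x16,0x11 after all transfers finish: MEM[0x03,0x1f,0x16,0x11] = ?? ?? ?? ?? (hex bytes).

[0] 0x0b->0x1f len=6 : 95 b6 e6 ff 6a 13
[1] 0x00->0x16 len=7 : 61 5f f0 b5 6d 10 5b
[2] 0x0e->0x02 len=6 : ff 6a 13 56 80 45
[3] 0x03->0x10 len=2 : 6a 13
query mem[0x03]=0x6a, mem[0x1f]=0x95, mem[0x16]=0x61, mem[0x11]=0x13

MEM[0x03,0x1f,0x16,0x11] = 6a 95 61 13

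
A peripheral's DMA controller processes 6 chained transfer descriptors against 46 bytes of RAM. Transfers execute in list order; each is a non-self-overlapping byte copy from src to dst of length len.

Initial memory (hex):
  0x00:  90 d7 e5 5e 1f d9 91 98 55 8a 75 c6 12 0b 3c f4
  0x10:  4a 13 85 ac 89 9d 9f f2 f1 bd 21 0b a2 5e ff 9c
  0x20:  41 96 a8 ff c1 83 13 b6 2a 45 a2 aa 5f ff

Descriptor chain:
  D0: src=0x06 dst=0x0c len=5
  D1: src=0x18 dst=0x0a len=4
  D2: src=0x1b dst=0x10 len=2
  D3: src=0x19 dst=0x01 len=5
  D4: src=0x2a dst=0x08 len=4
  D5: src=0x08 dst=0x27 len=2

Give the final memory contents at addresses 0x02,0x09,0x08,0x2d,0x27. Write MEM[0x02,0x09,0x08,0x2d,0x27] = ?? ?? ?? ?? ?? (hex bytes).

MEM[0x02,0x09,0x08,0x2d,0x27] = 21 aa a2 ff a2

D0: mem[0x0c..0x10] <- [91 98 55 8a 75]
D1: mem[0x0a..0x0d] <- [f1 bd 21 0b]
D2: mem[0x10..0x11] <- [0b a2]
D3: mem[0x01..0x05] <- [bd 21 0b a2 5e]
D4: mem[0x08..0x0b] <- [a2 aa 5f ff]
D5: mem[0x27..0x28] <- [a2 aa]
query mem[0x02]=0x21, mem[0x09]=0xaa, mem[0x08]=0xa2, mem[0x2d]=0xff, mem[0x27]=0xa2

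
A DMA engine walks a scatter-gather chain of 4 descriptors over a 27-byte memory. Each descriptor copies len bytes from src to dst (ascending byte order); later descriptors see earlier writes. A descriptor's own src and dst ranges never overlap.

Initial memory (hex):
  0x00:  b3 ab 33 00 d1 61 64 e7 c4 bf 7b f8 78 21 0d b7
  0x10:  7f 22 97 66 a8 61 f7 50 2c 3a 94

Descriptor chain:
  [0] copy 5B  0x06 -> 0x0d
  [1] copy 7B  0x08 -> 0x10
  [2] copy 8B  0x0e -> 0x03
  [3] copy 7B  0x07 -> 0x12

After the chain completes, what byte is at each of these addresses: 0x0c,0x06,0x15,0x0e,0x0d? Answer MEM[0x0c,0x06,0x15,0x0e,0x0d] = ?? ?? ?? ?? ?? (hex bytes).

MEM[0x0c,0x06,0x15,0x0e,0x0d] = 78 bf 64 e7 64

D0: mem[0x0d..0x11] <- [64 e7 c4 bf 7b]
D1: mem[0x10..0x16] <- [c4 bf 7b f8 78 64 e7]
D2: mem[0x03..0x0a] <- [e7 c4 c4 bf 7b f8 78 64]
D3: mem[0x12..0x18] <- [7b f8 78 64 f8 78 64]
query mem[0x0c]=0x78, mem[0x06]=0xbf, mem[0x15]=0x64, mem[0x0e]=0xe7, mem[0x0d]=0x64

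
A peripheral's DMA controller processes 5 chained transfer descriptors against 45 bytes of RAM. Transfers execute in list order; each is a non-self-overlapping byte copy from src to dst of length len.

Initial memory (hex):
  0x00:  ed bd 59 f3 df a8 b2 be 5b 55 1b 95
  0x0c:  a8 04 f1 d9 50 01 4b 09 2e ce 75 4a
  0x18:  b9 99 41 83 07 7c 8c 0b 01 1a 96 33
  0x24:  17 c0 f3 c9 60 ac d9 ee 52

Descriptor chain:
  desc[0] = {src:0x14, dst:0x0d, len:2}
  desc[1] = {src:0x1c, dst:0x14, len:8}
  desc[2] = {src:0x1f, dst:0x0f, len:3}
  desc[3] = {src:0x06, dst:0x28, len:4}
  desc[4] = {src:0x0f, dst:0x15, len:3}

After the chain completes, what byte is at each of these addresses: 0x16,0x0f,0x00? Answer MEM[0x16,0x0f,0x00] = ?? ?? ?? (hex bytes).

MEM[0x16,0x0f,0x00] = 01 0b ed

  after D0: wrote 2B at 0x0d = 2ece
  after D1: wrote 8B at 0x14 = 077c8c0b011a9633
  after D2: wrote 3B at 0x0f = 0b011a
  after D3: wrote 4B at 0x28 = b2be5b55
  after D4: wrote 3B at 0x15 = 0b011a
query mem[0x16]=0x01, mem[0x0f]=0x0b, mem[0x00]=0xed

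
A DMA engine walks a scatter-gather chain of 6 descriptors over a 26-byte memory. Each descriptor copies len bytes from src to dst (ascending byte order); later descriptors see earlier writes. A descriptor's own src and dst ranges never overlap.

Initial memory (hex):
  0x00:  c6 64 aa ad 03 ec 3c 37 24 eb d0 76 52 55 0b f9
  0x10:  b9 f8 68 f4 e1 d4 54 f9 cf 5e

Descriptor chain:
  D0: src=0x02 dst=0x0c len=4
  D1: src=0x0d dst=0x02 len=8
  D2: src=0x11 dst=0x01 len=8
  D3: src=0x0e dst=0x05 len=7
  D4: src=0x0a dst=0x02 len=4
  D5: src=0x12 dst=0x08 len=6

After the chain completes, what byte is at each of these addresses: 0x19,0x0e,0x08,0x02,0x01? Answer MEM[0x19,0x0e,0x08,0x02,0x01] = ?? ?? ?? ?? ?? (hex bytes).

#0 dst[0x0c+4] := {0xaa,0xad,0x03,0xec}
#1 dst[0x02+8] := {0xad,0x03,0xec,0xb9,0xf8,0x68,0xf4,0xe1}
#2 dst[0x01+8] := {0xf8,0x68,0xf4,0xe1,0xd4,0x54,0xf9,0xcf}
#3 dst[0x05+7] := {0x03,0xec,0xb9,0xf8,0x68,0xf4,0xe1}
#4 dst[0x02+4] := {0xf4,0xe1,0xaa,0xad}
#5 dst[0x08+6] := {0x68,0xf4,0xe1,0xd4,0x54,0xf9}
query mem[0x19]=0x5e, mem[0x0e]=0x03, mem[0x08]=0x68, mem[0x02]=0xf4, mem[0x01]=0xf8

MEM[0x19,0x0e,0x08,0x02,0x01] = 5e 03 68 f4 f8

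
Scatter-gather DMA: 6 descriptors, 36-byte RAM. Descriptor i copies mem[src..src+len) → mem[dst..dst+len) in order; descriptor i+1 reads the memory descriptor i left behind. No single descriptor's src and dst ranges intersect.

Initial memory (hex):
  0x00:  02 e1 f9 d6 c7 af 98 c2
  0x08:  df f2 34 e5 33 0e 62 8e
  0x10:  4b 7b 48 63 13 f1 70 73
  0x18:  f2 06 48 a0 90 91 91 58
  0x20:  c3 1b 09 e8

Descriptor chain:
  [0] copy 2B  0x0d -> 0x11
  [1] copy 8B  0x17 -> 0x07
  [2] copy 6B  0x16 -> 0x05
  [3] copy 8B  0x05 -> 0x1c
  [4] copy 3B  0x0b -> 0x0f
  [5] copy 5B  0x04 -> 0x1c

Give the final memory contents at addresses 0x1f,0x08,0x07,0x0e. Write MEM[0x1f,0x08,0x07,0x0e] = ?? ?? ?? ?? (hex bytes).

MEM[0x1f,0x08,0x07,0x0e] = f2 06 f2 91

#0 dst[0x11+2] := {0x0e,0x62}
#1 dst[0x07+8] := {0x73,0xf2,0x06,0x48,0xa0,0x90,0x91,0x91}
#2 dst[0x05+6] := {0x70,0x73,0xf2,0x06,0x48,0xa0}
#3 dst[0x1c+8] := {0x70,0x73,0xf2,0x06,0x48,0xa0,0xa0,0x90}
#4 dst[0x0f+3] := {0xa0,0x90,0x91}
#5 dst[0x1c+5] := {0xc7,0x70,0x73,0xf2,0x06}
query mem[0x1f]=0xf2, mem[0x08]=0x06, mem[0x07]=0xf2, mem[0x0e]=0x91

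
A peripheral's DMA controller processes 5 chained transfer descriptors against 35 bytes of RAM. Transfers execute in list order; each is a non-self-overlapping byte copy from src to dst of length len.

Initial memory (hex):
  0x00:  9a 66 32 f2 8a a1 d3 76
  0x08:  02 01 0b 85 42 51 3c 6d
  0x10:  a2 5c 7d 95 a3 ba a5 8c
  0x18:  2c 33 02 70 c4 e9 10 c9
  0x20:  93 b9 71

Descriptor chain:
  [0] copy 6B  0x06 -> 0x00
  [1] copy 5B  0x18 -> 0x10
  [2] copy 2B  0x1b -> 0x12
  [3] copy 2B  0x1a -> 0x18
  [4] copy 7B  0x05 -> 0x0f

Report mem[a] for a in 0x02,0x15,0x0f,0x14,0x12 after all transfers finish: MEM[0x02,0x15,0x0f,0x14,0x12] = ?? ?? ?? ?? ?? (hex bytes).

#0 dst[0x00+6] := {0xd3,0x76,0x02,0x01,0x0b,0x85}
#1 dst[0x10+5] := {0x2c,0x33,0x02,0x70,0xc4}
#2 dst[0x12+2] := {0x70,0xc4}
#3 dst[0x18+2] := {0x02,0x70}
#4 dst[0x0f+7] := {0x85,0xd3,0x76,0x02,0x01,0x0b,0x85}
query mem[0x02]=0x02, mem[0x15]=0x85, mem[0x0f]=0x85, mem[0x14]=0x0b, mem[0x12]=0x02

MEM[0x02,0x15,0x0f,0x14,0x12] = 02 85 85 0b 02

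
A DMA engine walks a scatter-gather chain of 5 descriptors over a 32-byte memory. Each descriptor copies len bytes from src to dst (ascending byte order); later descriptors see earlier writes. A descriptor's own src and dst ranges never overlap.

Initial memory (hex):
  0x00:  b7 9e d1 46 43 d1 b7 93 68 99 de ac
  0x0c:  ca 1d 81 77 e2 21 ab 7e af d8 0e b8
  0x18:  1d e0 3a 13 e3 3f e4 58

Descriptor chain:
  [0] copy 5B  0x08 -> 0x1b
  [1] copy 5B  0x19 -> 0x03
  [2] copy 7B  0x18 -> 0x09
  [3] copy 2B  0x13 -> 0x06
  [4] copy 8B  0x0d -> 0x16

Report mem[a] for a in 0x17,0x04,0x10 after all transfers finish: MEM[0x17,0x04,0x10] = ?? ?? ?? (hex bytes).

D0: mem[0x1b..0x1f] <- [68 99 de ac ca]
D1: mem[0x03..0x07] <- [e0 3a 68 99 de]
D2: mem[0x09..0x0f] <- [1d e0 3a 68 99 de ac]
D3: mem[0x06..0x07] <- [7e af]
D4: mem[0x16..0x1d] <- [99 de ac e2 21 ab 7e af]
query mem[0x17]=0xde, mem[0x04]=0x3a, mem[0x10]=0xe2

MEM[0x17,0x04,0x10] = de 3a e2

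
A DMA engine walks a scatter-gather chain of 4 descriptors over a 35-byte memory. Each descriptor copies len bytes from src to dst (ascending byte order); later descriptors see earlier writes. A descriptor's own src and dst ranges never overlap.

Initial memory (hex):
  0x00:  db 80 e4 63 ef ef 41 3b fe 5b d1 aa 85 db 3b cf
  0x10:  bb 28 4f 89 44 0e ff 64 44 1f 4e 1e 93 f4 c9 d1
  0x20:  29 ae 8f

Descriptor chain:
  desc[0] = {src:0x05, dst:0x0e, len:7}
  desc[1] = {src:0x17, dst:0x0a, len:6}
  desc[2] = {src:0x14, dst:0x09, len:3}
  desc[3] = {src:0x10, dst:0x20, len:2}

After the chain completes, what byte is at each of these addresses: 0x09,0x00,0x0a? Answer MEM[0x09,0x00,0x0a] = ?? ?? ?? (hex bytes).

D0: mem[0x0e..0x14] <- [ef 41 3b fe 5b d1 aa]
D1: mem[0x0a..0x0f] <- [64 44 1f 4e 1e 93]
D2: mem[0x09..0x0b] <- [aa 0e ff]
D3: mem[0x20..0x21] <- [3b fe]
query mem[0x09]=0xaa, mem[0x00]=0xdb, mem[0x0a]=0x0e

MEM[0x09,0x00,0x0a] = aa db 0e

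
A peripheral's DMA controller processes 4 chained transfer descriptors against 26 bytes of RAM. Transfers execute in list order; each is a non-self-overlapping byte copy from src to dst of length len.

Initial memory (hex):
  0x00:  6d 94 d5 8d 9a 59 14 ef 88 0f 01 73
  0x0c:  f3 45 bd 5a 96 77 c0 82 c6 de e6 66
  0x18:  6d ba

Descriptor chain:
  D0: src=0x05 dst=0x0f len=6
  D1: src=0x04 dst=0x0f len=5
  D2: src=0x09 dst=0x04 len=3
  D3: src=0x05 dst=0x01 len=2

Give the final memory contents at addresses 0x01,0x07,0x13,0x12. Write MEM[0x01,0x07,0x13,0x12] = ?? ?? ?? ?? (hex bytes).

#0 dst[0x0f+6] := {0x59,0x14,0xef,0x88,0x0f,0x01}
#1 dst[0x0f+5] := {0x9a,0x59,0x14,0xef,0x88}
#2 dst[0x04+3] := {0x0f,0x01,0x73}
#3 dst[0x01+2] := {0x01,0x73}
query mem[0x01]=0x01, mem[0x07]=0xef, mem[0x13]=0x88, mem[0x12]=0xef

MEM[0x01,0x07,0x13,0x12] = 01 ef 88 ef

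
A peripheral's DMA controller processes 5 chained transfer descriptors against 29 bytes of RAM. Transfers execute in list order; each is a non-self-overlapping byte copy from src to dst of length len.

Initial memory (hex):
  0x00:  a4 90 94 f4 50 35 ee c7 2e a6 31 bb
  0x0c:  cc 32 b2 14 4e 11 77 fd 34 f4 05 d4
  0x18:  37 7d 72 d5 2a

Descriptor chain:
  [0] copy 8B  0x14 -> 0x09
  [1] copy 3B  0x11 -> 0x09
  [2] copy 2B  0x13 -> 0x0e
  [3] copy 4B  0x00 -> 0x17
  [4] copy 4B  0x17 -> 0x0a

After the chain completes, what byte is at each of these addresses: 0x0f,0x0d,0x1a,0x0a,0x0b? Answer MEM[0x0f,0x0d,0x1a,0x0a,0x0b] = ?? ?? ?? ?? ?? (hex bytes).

MEM[0x0f,0x0d,0x1a,0x0a,0x0b] = 34 f4 f4 a4 90

D0: mem[0x09..0x10] <- [34 f4 05 d4 37 7d 72 d5]
D1: mem[0x09..0x0b] <- [11 77 fd]
D2: mem[0x0e..0x0f] <- [fd 34]
D3: mem[0x17..0x1a] <- [a4 90 94 f4]
D4: mem[0x0a..0x0d] <- [a4 90 94 f4]
query mem[0x0f]=0x34, mem[0x0d]=0xf4, mem[0x1a]=0xf4, mem[0x0a]=0xa4, mem[0x0b]=0x90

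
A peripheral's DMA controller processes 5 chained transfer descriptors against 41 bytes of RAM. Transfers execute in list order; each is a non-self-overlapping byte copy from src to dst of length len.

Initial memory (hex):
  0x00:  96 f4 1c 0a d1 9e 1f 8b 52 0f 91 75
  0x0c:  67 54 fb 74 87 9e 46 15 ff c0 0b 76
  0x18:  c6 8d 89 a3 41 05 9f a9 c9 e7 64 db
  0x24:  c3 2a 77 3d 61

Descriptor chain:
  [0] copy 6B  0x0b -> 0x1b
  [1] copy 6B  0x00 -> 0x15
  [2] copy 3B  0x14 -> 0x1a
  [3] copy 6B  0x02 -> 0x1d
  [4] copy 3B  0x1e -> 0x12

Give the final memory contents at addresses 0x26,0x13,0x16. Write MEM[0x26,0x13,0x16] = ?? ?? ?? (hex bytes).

[0] 0x0b->0x1b len=6 : 75 67 54 fb 74 87
[1] 0x00->0x15 len=6 : 96 f4 1c 0a d1 9e
[2] 0x14->0x1a len=3 : ff 96 f4
[3] 0x02->0x1d len=6 : 1c 0a d1 9e 1f 8b
[4] 0x1e->0x12 len=3 : 0a d1 9e
query mem[0x26]=0x77, mem[0x13]=0xd1, mem[0x16]=0xf4

MEM[0x26,0x13,0x16] = 77 d1 f4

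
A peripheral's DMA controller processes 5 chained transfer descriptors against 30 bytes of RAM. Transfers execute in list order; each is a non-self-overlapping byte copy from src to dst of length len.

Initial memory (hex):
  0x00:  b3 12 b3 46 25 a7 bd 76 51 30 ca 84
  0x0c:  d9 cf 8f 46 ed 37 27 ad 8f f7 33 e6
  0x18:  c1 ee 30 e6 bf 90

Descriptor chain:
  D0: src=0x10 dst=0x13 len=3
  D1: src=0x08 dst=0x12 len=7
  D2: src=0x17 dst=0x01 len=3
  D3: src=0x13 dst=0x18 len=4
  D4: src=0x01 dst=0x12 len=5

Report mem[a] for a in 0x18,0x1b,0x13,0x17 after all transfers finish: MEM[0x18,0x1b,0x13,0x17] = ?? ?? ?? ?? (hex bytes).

MEM[0x18,0x1b,0x13,0x17] = 30 d9 8f cf

#0 dst[0x13+3] := {0xed,0x37,0x27}
#1 dst[0x12+7] := {0x51,0x30,0xca,0x84,0xd9,0xcf,0x8f}
#2 dst[0x01+3] := {0xcf,0x8f,0xee}
#3 dst[0x18+4] := {0x30,0xca,0x84,0xd9}
#4 dst[0x12+5] := {0xcf,0x8f,0xee,0x25,0xa7}
query mem[0x18]=0x30, mem[0x1b]=0xd9, mem[0x13]=0x8f, mem[0x17]=0xcf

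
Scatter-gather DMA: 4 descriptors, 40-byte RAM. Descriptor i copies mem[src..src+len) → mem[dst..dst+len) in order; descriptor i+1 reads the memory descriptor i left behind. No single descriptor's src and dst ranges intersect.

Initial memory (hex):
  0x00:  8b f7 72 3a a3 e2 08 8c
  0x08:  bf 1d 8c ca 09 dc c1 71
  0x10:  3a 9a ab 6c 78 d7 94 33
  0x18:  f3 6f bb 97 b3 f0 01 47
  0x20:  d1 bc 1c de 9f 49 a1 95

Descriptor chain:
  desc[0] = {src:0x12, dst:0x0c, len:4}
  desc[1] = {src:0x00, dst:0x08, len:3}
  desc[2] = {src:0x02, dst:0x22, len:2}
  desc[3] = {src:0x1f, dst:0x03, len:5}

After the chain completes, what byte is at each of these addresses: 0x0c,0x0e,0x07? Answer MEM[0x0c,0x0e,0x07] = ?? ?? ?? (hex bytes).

MEM[0x0c,0x0e,0x07] = ab 78 3a

[0] 0x12->0x0c len=4 : ab 6c 78 d7
[1] 0x00->0x08 len=3 : 8b f7 72
[2] 0x02->0x22 len=2 : 72 3a
[3] 0x1f->0x03 len=5 : 47 d1 bc 72 3a
query mem[0x0c]=0xab, mem[0x0e]=0x78, mem[0x07]=0x3a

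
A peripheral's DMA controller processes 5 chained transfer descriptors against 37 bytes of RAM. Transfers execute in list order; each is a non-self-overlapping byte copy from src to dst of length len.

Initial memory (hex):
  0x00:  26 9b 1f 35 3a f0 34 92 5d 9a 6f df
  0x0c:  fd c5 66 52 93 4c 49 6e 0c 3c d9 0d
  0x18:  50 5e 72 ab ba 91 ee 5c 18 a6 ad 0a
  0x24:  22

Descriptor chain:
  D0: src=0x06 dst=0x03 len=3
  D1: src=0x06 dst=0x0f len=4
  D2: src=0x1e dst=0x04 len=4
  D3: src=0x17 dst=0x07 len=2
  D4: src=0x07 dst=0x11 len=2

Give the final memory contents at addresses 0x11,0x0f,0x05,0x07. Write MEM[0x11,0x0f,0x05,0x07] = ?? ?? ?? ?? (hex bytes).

MEM[0x11,0x0f,0x05,0x07] = 0d 34 5c 0d

#0 dst[0x03+3] := {0x34,0x92,0x5d}
#1 dst[0x0f+4] := {0x34,0x92,0x5d,0x9a}
#2 dst[0x04+4] := {0xee,0x5c,0x18,0xa6}
#3 dst[0x07+2] := {0x0d,0x50}
#4 dst[0x11+2] := {0x0d,0x50}
query mem[0x11]=0x0d, mem[0x0f]=0x34, mem[0x05]=0x5c, mem[0x07]=0x0d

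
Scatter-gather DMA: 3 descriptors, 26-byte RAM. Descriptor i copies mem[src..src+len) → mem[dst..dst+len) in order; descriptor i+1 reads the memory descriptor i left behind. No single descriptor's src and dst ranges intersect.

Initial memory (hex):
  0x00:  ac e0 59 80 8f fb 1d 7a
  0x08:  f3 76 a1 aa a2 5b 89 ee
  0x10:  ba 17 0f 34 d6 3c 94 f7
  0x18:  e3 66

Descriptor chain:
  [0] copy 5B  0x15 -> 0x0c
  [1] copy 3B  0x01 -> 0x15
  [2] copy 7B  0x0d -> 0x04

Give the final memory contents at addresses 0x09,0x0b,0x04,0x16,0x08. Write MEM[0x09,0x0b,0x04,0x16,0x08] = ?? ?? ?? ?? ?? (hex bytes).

#0 dst[0x0c+5] := {0x3c,0x94,0xf7,0xe3,0x66}
#1 dst[0x15+3] := {0xe0,0x59,0x80}
#2 dst[0x04+7] := {0x94,0xf7,0xe3,0x66,0x17,0x0f,0x34}
query mem[0x09]=0x0f, mem[0x0b]=0xaa, mem[0x04]=0x94, mem[0x16]=0x59, mem[0x08]=0x17

MEM[0x09,0x0b,0x04,0x16,0x08] = 0f aa 94 59 17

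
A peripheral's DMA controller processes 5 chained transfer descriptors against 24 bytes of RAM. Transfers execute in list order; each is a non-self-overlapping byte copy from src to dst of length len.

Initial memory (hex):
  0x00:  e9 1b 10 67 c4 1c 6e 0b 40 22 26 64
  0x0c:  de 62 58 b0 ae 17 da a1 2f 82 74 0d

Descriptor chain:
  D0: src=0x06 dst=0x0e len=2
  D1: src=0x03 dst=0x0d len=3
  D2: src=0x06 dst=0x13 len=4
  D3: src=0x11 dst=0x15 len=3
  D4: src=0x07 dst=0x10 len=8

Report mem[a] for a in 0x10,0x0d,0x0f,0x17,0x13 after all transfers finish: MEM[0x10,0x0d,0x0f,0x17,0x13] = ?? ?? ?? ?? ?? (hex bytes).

MEM[0x10,0x0d,0x0f,0x17,0x13] = 0b 67 1c c4 26

D0: mem[0x0e..0x0f] <- [6e 0b]
D1: mem[0x0d..0x0f] <- [67 c4 1c]
D2: mem[0x13..0x16] <- [6e 0b 40 22]
D3: mem[0x15..0x17] <- [17 da 6e]
D4: mem[0x10..0x17] <- [0b 40 22 26 64 de 67 c4]
query mem[0x10]=0x0b, mem[0x0d]=0x67, mem[0x0f]=0x1c, mem[0x17]=0xc4, mem[0x13]=0x26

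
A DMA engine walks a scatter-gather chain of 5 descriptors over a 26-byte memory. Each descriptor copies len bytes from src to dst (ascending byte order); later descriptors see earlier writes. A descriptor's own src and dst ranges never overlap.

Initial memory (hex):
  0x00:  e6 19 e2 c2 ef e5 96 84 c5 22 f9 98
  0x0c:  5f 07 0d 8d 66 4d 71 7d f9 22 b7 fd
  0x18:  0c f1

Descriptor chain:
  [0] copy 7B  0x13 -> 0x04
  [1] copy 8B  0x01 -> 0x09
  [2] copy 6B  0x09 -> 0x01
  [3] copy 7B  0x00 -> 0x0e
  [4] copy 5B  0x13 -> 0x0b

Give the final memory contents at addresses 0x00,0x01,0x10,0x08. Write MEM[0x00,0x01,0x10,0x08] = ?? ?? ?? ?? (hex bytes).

  after D0: wrote 7B at 0x04 = 7df922b7fd0cf1
  after D1: wrote 8B at 0x09 = 19e2c27df922b7fd
  after D2: wrote 6B at 0x01 = 19e2c27df922
  after D3: wrote 7B at 0x0e = e619e2c27df922
  after D4: wrote 5B at 0x0b = f92222b7fd
query mem[0x00]=0xe6, mem[0x01]=0x19, mem[0x10]=0xe2, mem[0x08]=0xfd

MEM[0x00,0x01,0x10,0x08] = e6 19 e2 fd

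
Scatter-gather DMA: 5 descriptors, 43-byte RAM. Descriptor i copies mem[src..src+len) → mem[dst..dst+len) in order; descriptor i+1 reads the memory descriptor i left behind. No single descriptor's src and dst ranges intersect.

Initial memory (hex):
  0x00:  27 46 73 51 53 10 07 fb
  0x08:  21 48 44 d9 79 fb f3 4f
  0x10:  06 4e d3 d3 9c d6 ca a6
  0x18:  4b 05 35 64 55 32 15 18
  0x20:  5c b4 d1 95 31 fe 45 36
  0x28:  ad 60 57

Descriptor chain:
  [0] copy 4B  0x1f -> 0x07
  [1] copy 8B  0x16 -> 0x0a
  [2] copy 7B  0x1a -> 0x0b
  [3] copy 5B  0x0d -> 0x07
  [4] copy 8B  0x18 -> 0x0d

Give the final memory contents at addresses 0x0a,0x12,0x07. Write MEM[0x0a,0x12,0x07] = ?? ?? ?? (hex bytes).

MEM[0x0a,0x12,0x07] = 18 32 55

#0 dst[0x07+4] := {0x18,0x5c,0xb4,0xd1}
#1 dst[0x0a+8] := {0xca,0xa6,0x4b,0x05,0x35,0x64,0x55,0x32}
#2 dst[0x0b+7] := {0x35,0x64,0x55,0x32,0x15,0x18,0x5c}
#3 dst[0x07+5] := {0x55,0x32,0x15,0x18,0x5c}
#4 dst[0x0d+8] := {0x4b,0x05,0x35,0x64,0x55,0x32,0x15,0x18}
query mem[0x0a]=0x18, mem[0x12]=0x32, mem[0x07]=0x55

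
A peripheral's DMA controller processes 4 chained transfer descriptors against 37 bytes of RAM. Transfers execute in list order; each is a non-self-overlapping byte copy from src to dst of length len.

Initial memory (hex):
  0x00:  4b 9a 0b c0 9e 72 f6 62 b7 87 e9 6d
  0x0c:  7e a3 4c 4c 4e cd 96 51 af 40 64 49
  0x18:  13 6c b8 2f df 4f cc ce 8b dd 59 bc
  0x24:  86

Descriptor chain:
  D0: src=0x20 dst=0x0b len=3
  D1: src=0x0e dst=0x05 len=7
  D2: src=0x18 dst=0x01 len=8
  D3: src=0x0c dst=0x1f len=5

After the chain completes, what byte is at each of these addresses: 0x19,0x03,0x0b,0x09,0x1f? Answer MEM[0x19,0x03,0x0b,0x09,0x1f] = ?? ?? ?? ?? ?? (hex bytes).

D0: mem[0x0b..0x0d] <- [8b dd 59]
D1: mem[0x05..0x0b] <- [4c 4c 4e cd 96 51 af]
D2: mem[0x01..0x08] <- [13 6c b8 2f df 4f cc ce]
D3: mem[0x1f..0x23] <- [dd 59 4c 4c 4e]
query mem[0x19]=0x6c, mem[0x03]=0xb8, mem[0x0b]=0xaf, mem[0x09]=0x96, mem[0x1f]=0xdd

MEM[0x19,0x03,0x0b,0x09,0x1f] = 6c b8 af 96 dd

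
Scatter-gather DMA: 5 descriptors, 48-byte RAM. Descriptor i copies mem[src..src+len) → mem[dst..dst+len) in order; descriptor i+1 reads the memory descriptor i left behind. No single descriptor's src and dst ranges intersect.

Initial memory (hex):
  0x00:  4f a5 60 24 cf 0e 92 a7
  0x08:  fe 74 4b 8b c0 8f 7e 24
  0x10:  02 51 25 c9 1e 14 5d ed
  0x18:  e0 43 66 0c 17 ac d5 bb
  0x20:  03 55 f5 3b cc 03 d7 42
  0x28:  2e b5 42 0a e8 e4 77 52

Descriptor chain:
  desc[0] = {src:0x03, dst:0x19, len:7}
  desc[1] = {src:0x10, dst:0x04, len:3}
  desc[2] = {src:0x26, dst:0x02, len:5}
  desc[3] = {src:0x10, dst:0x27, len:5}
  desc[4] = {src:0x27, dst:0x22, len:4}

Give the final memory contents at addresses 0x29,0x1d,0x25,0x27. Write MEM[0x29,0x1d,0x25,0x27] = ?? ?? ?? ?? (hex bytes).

  after D0: wrote 7B at 0x19 = 24cf0e92a7fe74
  after D1: wrote 3B at 0x04 = 025125
  after D2: wrote 5B at 0x02 = d7422eb542
  after D3: wrote 5B at 0x27 = 025125c91e
  after D4: wrote 4B at 0x22 = 025125c9
query mem[0x29]=0x25, mem[0x1d]=0xa7, mem[0x25]=0xc9, mem[0x27]=0x02

MEM[0x29,0x1d,0x25,0x27] = 25 a7 c9 02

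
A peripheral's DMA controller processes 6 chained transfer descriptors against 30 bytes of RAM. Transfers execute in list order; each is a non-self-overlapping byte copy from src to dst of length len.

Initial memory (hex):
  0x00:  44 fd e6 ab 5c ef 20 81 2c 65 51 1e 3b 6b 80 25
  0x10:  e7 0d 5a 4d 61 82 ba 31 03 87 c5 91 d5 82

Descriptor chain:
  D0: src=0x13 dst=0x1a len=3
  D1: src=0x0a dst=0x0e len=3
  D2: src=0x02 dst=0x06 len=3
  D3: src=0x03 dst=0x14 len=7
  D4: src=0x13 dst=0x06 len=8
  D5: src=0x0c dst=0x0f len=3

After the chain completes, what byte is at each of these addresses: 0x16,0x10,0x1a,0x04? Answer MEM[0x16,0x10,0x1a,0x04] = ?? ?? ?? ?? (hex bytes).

MEM[0x16,0x10,0x1a,0x04] = ef 65 65 5c

[0] 0x13->0x1a len=3 : 4d 61 82
[1] 0x0a->0x0e len=3 : 51 1e 3b
[2] 0x02->0x06 len=3 : e6 ab 5c
[3] 0x03->0x14 len=7 : ab 5c ef e6 ab 5c 65
[4] 0x13->0x06 len=8 : 4d ab 5c ef e6 ab 5c 65
[5] 0x0c->0x0f len=3 : 5c 65 51
query mem[0x16]=0xef, mem[0x10]=0x65, mem[0x1a]=0x65, mem[0x04]=0x5c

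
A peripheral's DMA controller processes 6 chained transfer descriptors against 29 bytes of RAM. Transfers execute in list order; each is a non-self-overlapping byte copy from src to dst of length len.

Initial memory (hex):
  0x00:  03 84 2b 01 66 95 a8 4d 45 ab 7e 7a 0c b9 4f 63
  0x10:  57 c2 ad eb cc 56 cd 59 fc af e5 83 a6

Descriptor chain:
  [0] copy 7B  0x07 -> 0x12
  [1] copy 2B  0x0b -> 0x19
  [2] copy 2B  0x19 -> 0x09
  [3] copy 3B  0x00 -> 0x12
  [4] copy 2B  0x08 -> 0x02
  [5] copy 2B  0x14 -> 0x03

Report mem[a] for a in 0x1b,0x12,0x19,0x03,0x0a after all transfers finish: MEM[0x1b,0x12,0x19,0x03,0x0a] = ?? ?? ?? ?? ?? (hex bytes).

D0: mem[0x12..0x18] <- [4d 45 ab 7e 7a 0c b9]
D1: mem[0x19..0x1a] <- [7a 0c]
D2: mem[0x09..0x0a] <- [7a 0c]
D3: mem[0x12..0x14] <- [03 84 2b]
D4: mem[0x02..0x03] <- [45 7a]
D5: mem[0x03..0x04] <- [2b 7e]
query mem[0x1b]=0x83, mem[0x12]=0x03, mem[0x19]=0x7a, mem[0x03]=0x2b, mem[0x0a]=0x0c

MEM[0x1b,0x12,0x19,0x03,0x0a] = 83 03 7a 2b 0c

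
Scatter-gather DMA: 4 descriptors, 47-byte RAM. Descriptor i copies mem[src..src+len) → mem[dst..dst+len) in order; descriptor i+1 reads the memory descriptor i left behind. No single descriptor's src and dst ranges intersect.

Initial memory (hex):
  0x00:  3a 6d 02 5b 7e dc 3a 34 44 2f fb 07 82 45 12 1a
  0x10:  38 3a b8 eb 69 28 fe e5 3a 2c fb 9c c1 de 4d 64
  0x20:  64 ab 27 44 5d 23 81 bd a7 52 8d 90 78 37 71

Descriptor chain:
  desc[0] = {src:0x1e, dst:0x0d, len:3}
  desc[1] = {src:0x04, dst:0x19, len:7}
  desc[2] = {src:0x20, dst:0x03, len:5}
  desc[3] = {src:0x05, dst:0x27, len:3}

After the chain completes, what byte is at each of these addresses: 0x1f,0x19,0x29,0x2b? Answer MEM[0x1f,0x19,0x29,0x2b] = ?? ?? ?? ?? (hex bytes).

#0 dst[0x0d+3] := {0x4d,0x64,0x64}
#1 dst[0x19+7] := {0x7e,0xdc,0x3a,0x34,0x44,0x2f,0xfb}
#2 dst[0x03+5] := {0x64,0xab,0x27,0x44,0x5d}
#3 dst[0x27+3] := {0x27,0x44,0x5d}
query mem[0x1f]=0xfb, mem[0x19]=0x7e, mem[0x29]=0x5d, mem[0x2b]=0x90

MEM[0x1f,0x19,0x29,0x2b] = fb 7e 5d 90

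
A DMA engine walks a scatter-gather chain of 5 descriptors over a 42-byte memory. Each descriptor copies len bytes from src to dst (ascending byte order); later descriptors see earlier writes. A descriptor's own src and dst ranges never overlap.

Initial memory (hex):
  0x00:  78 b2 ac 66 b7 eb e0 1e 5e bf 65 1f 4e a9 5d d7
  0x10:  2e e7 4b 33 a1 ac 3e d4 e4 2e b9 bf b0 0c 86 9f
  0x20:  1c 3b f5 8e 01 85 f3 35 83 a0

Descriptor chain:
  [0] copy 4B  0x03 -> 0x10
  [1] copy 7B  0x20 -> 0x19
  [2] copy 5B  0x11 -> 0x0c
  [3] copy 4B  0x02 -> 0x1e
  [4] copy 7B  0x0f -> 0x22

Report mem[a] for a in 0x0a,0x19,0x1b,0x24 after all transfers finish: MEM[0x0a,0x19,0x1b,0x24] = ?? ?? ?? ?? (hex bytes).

D0: mem[0x10..0x13] <- [66 b7 eb e0]
D1: mem[0x19..0x1f] <- [1c 3b f5 8e 01 85 f3]
D2: mem[0x0c..0x10] <- [b7 eb e0 a1 ac]
D3: mem[0x1e..0x21] <- [ac 66 b7 eb]
D4: mem[0x22..0x28] <- [a1 ac b7 eb e0 a1 ac]
query mem[0x0a]=0x65, mem[0x19]=0x1c, mem[0x1b]=0xf5, mem[0x24]=0xb7

MEM[0x0a,0x19,0x1b,0x24] = 65 1c f5 b7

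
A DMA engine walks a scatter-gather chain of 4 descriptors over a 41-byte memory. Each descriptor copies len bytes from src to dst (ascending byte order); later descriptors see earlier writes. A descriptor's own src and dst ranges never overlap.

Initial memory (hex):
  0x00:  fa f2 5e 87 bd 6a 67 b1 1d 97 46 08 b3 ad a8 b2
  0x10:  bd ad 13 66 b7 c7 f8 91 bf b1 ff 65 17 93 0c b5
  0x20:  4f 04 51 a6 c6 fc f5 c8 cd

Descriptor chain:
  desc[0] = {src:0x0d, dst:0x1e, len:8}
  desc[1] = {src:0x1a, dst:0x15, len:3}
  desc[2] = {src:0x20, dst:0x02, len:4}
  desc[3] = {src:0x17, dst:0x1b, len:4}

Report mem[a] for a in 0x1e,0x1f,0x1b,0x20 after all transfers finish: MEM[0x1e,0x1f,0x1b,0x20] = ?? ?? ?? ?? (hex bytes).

MEM[0x1e,0x1f,0x1b,0x20] = ff a8 17 b2

[0] 0x0d->0x1e len=8 : ad a8 b2 bd ad 13 66 b7
[1] 0x1a->0x15 len=3 : ff 65 17
[2] 0x20->0x02 len=4 : b2 bd ad 13
[3] 0x17->0x1b len=4 : 17 bf b1 ff
query mem[0x1e]=0xff, mem[0x1f]=0xa8, mem[0x1b]=0x17, mem[0x20]=0xb2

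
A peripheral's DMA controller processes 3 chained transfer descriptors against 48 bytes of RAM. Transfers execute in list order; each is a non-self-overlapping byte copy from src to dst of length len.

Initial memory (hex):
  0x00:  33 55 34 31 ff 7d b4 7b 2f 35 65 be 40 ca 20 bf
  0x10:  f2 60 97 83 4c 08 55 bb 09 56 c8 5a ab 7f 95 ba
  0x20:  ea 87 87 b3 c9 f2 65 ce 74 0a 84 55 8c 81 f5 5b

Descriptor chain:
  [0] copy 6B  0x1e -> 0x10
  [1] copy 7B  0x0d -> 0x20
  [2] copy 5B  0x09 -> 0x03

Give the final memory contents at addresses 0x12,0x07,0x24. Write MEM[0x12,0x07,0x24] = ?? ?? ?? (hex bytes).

[0] 0x1e->0x10 len=6 : 95 ba ea 87 87 b3
[1] 0x0d->0x20 len=7 : ca 20 bf 95 ba ea 87
[2] 0x09->0x03 len=5 : 35 65 be 40 ca
query mem[0x12]=0xea, mem[0x07]=0xca, mem[0x24]=0xba

MEM[0x12,0x07,0x24] = ea ca ba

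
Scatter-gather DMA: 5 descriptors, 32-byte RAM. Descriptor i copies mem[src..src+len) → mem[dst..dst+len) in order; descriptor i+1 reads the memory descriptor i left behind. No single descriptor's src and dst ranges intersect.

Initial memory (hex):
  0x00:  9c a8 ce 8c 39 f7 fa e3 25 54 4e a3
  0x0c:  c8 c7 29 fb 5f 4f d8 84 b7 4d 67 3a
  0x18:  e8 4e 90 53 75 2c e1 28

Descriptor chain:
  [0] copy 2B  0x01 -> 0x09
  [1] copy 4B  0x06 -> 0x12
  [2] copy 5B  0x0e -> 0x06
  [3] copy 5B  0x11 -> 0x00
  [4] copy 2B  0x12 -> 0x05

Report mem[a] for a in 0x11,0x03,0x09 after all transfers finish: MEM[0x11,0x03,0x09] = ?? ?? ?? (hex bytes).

MEM[0x11,0x03,0x09] = 4f 25 4f

[0] 0x01->0x09 len=2 : a8 ce
[1] 0x06->0x12 len=4 : fa e3 25 a8
[2] 0x0e->0x06 len=5 : 29 fb 5f 4f fa
[3] 0x11->0x00 len=5 : 4f fa e3 25 a8
[4] 0x12->0x05 len=2 : fa e3
query mem[0x11]=0x4f, mem[0x03]=0x25, mem[0x09]=0x4f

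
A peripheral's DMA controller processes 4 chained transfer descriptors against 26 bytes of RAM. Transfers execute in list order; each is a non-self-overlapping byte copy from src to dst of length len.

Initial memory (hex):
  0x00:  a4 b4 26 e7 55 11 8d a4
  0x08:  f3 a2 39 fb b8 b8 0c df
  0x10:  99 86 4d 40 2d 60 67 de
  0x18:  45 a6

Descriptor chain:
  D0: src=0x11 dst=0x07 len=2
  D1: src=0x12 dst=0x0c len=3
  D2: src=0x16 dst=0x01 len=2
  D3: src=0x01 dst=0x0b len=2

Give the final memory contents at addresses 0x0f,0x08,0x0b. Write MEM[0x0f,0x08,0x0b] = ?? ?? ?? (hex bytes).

MEM[0x0f,0x08,0x0b] = df 4d 67

D0: mem[0x07..0x08] <- [86 4d]
D1: mem[0x0c..0x0e] <- [4d 40 2d]
D2: mem[0x01..0x02] <- [67 de]
D3: mem[0x0b..0x0c] <- [67 de]
query mem[0x0f]=0xdf, mem[0x08]=0x4d, mem[0x0b]=0x67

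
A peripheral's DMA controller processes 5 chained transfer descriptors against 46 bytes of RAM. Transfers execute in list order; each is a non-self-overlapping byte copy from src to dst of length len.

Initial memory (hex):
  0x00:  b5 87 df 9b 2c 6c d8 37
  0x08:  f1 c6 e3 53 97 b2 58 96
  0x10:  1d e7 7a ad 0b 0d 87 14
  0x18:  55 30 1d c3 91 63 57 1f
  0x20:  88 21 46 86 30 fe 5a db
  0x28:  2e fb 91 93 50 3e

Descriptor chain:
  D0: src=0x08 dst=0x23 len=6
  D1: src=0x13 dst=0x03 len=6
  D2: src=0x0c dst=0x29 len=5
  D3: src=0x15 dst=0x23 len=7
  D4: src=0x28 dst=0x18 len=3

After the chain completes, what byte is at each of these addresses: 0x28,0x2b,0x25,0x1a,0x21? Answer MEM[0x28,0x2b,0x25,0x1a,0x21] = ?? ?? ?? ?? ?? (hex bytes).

MEM[0x28,0x2b,0x25,0x1a,0x21] = 1d 58 14 b2 21

#0 dst[0x23+6] := {0xf1,0xc6,0xe3,0x53,0x97,0xb2}
#1 dst[0x03+6] := {0xad,0x0b,0x0d,0x87,0x14,0x55}
#2 dst[0x29+5] := {0x97,0xb2,0x58,0x96,0x1d}
#3 dst[0x23+7] := {0x0d,0x87,0x14,0x55,0x30,0x1d,0xc3}
#4 dst[0x18+3] := {0x1d,0xc3,0xb2}
query mem[0x28]=0x1d, mem[0x2b]=0x58, mem[0x25]=0x14, mem[0x1a]=0xb2, mem[0x21]=0x21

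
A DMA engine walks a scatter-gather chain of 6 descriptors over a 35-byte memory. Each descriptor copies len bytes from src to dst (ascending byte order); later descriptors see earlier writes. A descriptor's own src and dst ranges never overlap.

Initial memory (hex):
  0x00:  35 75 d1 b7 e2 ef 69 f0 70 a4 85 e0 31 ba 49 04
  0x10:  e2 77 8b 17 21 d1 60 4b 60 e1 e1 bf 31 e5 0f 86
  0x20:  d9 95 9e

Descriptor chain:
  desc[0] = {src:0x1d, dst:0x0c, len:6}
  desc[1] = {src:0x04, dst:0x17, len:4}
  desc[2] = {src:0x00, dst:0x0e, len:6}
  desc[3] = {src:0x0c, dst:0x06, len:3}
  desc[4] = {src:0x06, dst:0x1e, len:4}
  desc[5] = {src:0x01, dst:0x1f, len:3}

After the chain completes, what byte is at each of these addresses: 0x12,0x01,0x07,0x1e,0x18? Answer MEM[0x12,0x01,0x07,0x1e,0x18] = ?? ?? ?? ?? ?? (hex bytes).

D0: mem[0x0c..0x11] <- [e5 0f 86 d9 95 9e]
D1: mem[0x17..0x1a] <- [e2 ef 69 f0]
D2: mem[0x0e..0x13] <- [35 75 d1 b7 e2 ef]
D3: mem[0x06..0x08] <- [e5 0f 35]
D4: mem[0x1e..0x21] <- [e5 0f 35 a4]
D5: mem[0x1f..0x21] <- [75 d1 b7]
query mem[0x12]=0xe2, mem[0x01]=0x75, mem[0x07]=0x0f, mem[0x1e]=0xe5, mem[0x18]=0xef

MEM[0x12,0x01,0x07,0x1e,0x18] = e2 75 0f e5 ef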